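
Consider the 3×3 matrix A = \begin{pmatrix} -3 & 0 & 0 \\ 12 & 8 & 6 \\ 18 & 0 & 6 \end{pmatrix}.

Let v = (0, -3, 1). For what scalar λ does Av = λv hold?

Compute Av: A·(0, -3, 1) = (0, -18, 6).
Since Av = λv, compare component 2: -18 = λ·-3, so λ = 6.

6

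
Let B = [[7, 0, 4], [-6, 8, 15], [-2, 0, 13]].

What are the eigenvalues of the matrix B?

Compute the characteristic polynomial p(lambda) = det(lambda·I - B).
Expanding along the first row, p(lambda) = lambda^3 - 28·lambda^2 + 259·lambda - 792.
Try lambda = 8: p(8) = 0, so 8 is a root.
Factor out (lambda - 8): p(lambda) = (lambda - 8)·(lambda^2 - 20·lambda + 99).
The quadratic factors as (lambda - 9)·(lambda - 11).
Eigenvalues: 8, 9, 11.

8, 9, 11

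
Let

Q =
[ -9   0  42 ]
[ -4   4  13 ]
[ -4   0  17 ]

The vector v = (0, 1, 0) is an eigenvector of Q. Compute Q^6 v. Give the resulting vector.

First find the eigenvalue: Qv = (0, 4, 0) = 4·(0, 1, 0), so λ = 4.
Then Q^6 v = λ^6·v = 4^6·(0, 1, 0) = 4096·(0, 1, 0) = (0, 4096, 0).

(0, 4096, 0)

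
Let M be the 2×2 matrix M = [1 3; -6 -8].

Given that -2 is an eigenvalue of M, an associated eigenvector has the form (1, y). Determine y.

-1

We need (M + 2I)v = 0.
M + 2I = [[3, 3], [-6, -6]].
Row 1: (3)·1 + (3)·y = 0
Row 2: (-6)·1 + (-6)·y = 0
Solving gives y = -1.
Check: M·(1, -1) = (-2, 2) = -2·(1, -1).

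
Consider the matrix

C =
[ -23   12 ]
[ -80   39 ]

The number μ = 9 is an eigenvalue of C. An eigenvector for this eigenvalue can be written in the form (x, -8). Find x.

We need (C - 9I)v = 0.
C - 9I = [[-32, 12], [-80, 30]].
Row 1: (-32)·x + (12)·-8 = 0
Row 2: (-80)·x + (30)·-8 = 0
Solving gives x = -3.
Check: C·(-3, -8) = (-27, -72) = 9·(-3, -8).

-3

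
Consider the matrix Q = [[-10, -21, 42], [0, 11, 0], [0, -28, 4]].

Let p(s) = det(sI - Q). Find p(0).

440

p(0) = det(0·I − Q) = det(−Q) = (−1)^3·det(Q).
det(Q) = -440, so p(0) = 440.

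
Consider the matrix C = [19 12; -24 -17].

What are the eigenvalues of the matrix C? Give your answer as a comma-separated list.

-5, 7

det(C - λI) = (19 - λ)(-17 - λ) - (12)·(-24) = λ^2 - 2λ - 35.
This factors as (λ + 5)·(λ - 7) = 0.
Eigenvalues: -5, 7.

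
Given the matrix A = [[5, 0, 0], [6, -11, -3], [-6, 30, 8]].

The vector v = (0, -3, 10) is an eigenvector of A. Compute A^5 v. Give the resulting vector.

First find the eigenvalue: Av = (0, 3, -10) = -1·(0, -3, 10), so λ = -1.
Then A^5 v = λ^5·v = (-1)^5·(0, -3, 10) = -1·(0, -3, 10) = (0, 3, -10).

(0, 3, -10)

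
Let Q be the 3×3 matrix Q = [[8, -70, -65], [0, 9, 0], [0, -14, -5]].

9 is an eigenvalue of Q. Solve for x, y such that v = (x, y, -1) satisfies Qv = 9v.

-5, 1

We need (Q - 9I)v = 0.
Q - 9I = [[-1, -70, -65], [0, 0, 0], [0, -14, -14]].
Row 1: (-1)·x + (-70)·y + (-65)·-1 = 0
Row 2: (0)·x + (0)·y + (0)·-1 = 0
Row 3: (0)·x + (-14)·y + (-14)·-1 = 0
Solving gives x = -5, y = 1.
Check: Q·(-5, 1, -1) = (-45, 9, -9) = 9·(-5, 1, -1).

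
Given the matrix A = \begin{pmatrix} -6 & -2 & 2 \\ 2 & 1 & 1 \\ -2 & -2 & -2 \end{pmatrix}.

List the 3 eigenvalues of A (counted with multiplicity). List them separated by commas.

-4, -2, -1

Compute the characteristic polynomial p(t) = det(tI - A).
Expanding along the first row, p(t) = t^3 + 7t^2 + 14t + 8.
Try t = -1: p(-1) = 0, so -1 is a root.
Factor out (t + 1): p(t) = (t + 1)·(t^2 + 6t + 8).
The quadratic factors as (t + 4)·(t + 2).
Eigenvalues: -4, -2, -1.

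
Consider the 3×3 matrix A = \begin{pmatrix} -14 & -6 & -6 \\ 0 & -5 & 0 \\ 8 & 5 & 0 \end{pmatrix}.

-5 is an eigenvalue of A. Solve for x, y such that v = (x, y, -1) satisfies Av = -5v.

We need (A + 5I)v = 0.
A + 5I = [[-9, -6, -6], [0, 0, 0], [8, 5, 5]].
Row 1: (-9)·x + (-6)·y + (-6)·-1 = 0
Row 2: (0)·x + (0)·y + (0)·-1 = 0
Row 3: (8)·x + (5)·y + (5)·-1 = 0
Solving gives x = 0, y = 1.
Check: A·(0, 1, -1) = (0, -5, 5) = -5·(0, 1, -1).

0, 1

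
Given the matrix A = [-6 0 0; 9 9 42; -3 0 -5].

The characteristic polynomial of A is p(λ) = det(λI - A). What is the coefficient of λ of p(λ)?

-69

p(λ) = λ^3 + 2λ^2 - 69λ - 270.
The coefficient of λ is -69.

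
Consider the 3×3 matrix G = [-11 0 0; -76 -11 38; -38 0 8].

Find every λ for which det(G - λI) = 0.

Compute the characteristic polynomial p(λ) = det(λI - G).
Expanding the 3×3 determinant: p(λ) = λ^3 + 14λ^2 - 55λ - 968.
Try λ = -11: p(-11) = 0, so -11 is a root.
Dividing by (λ + 11) leaves λ^2 + 3λ - 88.
The quadratic factors as (λ + 11)·(λ - 8).
Eigenvalues: -11, -11, 8.

-11, -11, 8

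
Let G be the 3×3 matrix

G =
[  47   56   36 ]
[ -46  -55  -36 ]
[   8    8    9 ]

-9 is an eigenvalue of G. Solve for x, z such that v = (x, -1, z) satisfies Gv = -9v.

1, 0

We need (G + 9I)v = 0.
G + 9I = [[56, 56, 36], [-46, -46, -36], [8, 8, 18]].
Row 1: (56)·x + (56)·-1 + (36)·z = 0
Row 2: (-46)·x + (-46)·-1 + (-36)·z = 0
Row 3: (8)·x + (8)·-1 + (18)·z = 0
Solving gives x = 1, z = 0.
Check: G·(1, -1, 0) = (-9, 9, 0) = -9·(1, -1, 0).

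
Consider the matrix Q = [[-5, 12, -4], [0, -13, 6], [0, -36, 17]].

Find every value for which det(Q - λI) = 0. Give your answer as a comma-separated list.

The characteristic polynomial is p(r) = det(rI - Q).
Cofactor expansion gives p(r) = r^3 + r^2 - 25r - 25.
Since p(-1) = 0, r = -1 is a root.
Factor out (r + 1): p(r) = (r + 1)·(r^2 - 25).
The quadratic factors as (r + 5)·(r - 5).
Eigenvalues: -5, -1, 5.

-5, -1, 5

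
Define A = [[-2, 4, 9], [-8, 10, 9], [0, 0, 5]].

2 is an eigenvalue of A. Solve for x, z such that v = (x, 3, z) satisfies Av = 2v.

We need (A - 2I)v = 0.
A - 2I = [[-4, 4, 9], [-8, 8, 9], [0, 0, 3]].
Row 1: (-4)·x + (4)·3 + (9)·z = 0
Row 2: (-8)·x + (8)·3 + (9)·z = 0
Row 3: (0)·x + (0)·3 + (3)·z = 0
Solving gives x = 3, z = 0.
Check: A·(3, 3, 0) = (6, 6, 0) = 2·(3, 3, 0).

3, 0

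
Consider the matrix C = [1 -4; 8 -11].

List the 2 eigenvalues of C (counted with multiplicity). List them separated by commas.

-7, -3

det(C - λI) = (1 - λ)(-11 - λ) - (-4)·(8) = λ^2 + 10λ + 21.
This factors as (λ + 7)·(λ + 3) = 0.
Eigenvalues: -7, -3.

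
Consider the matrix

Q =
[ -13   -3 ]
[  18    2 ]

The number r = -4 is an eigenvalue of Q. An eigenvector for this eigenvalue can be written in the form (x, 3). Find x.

We need (Q + 4I)v = 0.
Q + 4I = [[-9, -3], [18, 6]].
Row 1: (-9)·x + (-3)·3 = 0
Row 2: (18)·x + (6)·3 = 0
Solving gives x = -1.
Check: Q·(-1, 3) = (4, -12) = -4·(-1, 3).

-1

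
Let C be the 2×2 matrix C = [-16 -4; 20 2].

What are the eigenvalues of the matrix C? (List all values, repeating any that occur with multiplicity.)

det(C - λI) = (-16 - λ)(2 - λ) - (-4)·(20) = λ^2 + 14λ + 48.
This factors as (λ + 8)·(λ + 6) = 0.
Eigenvalues: -8, -6.

-8, -6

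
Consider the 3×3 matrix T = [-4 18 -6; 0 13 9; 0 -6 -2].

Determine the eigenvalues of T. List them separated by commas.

Compute the characteristic polynomial p(r) = det(rI - T).
Expanding the 3×3 determinant: p(r) = r^3 - 7r^2 - 16r + 112.
Rational-root test: r = -4 gives p(-4) = 0.
Dividing by (r + 4) leaves r^2 - 11r + 28.
The quadratic factors as (r - 4)·(r - 7).
Eigenvalues: -4, 4, 7.

-4, 4, 7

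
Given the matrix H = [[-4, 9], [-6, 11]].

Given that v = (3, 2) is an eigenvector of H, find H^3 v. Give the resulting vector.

(24, 16)

First find the eigenvalue: Hv = (6, 4) = 2·(3, 2), so λ = 2.
Then H^3 v = λ^3·v = 2^3·(3, 2) = 8·(3, 2) = (24, 16).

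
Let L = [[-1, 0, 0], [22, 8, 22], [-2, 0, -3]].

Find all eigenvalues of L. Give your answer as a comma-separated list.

The characteristic polynomial is p(lambda) = det(lambda·I - L).
Expanding along the first row, p(lambda) = lambda^3 - 4·lambda^2 - 29·lambda - 24.
Try lambda = 8: p(8) = 0, so 8 is a root.
Dividing by (lambda - 8) leaves lambda^2 + 4·lambda + 3.
The quadratic factors as (lambda + 3)·(lambda + 1).
Eigenvalues: -3, -1, 8.

-3, -1, 8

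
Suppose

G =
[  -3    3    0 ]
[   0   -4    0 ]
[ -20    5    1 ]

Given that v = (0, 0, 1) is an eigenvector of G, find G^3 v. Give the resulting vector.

First find the eigenvalue: Gv = (0, 0, 1) = 1·(0, 0, 1), so λ = 1.
Then G^3 v = λ^3·v = 1^3·(0, 0, 1) = 1·(0, 0, 1) = (0, 0, 1).

(0, 0, 1)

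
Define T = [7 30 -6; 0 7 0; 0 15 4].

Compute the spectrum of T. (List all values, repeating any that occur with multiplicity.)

Compute the characteristic polynomial p(r) = det(rI - T).
Cofactor expansion gives p(r) = r^3 - 18r^2 + 105r - 196.
Rational-root test: r = 4 gives p(4) = 0.
Factor out (r - 4): p(r) = (r - 4)·(r^2 - 14r + 49).
The quadratic factor is (r - 7)^2.
Eigenvalues: 4, 7, 7.

4, 7, 7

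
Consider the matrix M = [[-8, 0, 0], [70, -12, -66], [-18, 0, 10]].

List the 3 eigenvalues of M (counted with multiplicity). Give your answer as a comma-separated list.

Compute the characteristic polynomial p(s) = det(sI - M).
Expanding the 3×3 determinant: p(s) = s^3 + 10s^2 - 104s - 960.
Rational-root test: s = -12 gives p(-12) = 0.
Factor out (s + 12): p(s) = (s + 12)·(s^2 - 2s - 80).
The quadratic factors as (s + 8)·(s - 10).
Eigenvalues: -12, -8, 10.

-12, -8, 10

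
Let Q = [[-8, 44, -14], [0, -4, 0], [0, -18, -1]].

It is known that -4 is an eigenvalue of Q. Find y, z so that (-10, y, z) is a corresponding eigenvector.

1, 6

We need (Q + 4I)v = 0.
Q + 4I = [[-4, 44, -14], [0, 0, 0], [0, -18, 3]].
Row 1: (-4)·-10 + (44)·y + (-14)·z = 0
Row 2: (0)·-10 + (0)·y + (0)·z = 0
Row 3: (0)·-10 + (-18)·y + (3)·z = 0
Solving gives y = 1, z = 6.
Check: Q·(-10, 1, 6) = (40, -4, -24) = -4·(-10, 1, 6).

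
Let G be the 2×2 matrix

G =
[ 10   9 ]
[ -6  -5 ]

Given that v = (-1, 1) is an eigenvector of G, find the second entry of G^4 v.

First find the eigenvalue: Gv = (-1, 1) = 1·(-1, 1), so λ = 1.
Then G^4 v = λ^4·v = 1^4·(-1, 1) = 1·(-1, 1) = (-1, 1).

1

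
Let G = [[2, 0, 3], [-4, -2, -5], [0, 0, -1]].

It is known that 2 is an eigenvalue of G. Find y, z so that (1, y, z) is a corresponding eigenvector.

We need (G - 2I)v = 0.
G - 2I = [[0, 0, 3], [-4, -4, -5], [0, 0, -3]].
Row 1: (0)·1 + (0)·y + (3)·z = 0
Row 2: (-4)·1 + (-4)·y + (-5)·z = 0
Row 3: (0)·1 + (0)·y + (-3)·z = 0
Solving gives y = -1, z = 0.
Check: G·(1, -1, 0) = (2, -2, 0) = 2·(1, -1, 0).

-1, 0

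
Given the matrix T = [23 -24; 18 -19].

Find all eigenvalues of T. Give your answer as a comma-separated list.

det(T - rI) = (23 - r)(-19 - r) - (-24)·(18) = r^2 - 4r - 5.
This factors as (r + 1)·(r - 5) = 0.
Eigenvalues: -1, 5.

-1, 5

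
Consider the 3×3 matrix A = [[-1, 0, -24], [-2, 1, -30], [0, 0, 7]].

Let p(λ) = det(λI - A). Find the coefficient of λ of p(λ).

-1

p(λ) = λ^3 - 7λ^2 - λ + 7.
The coefficient of λ is -1.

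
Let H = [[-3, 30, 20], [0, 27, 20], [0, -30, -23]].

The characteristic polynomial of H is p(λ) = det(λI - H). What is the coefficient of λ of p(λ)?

p(λ) = λ^3 - λ^2 - 33λ - 63.
The coefficient of λ is -33.

-33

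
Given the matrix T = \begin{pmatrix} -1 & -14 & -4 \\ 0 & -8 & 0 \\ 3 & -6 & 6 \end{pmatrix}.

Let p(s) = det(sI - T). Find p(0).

p(0) = det(0·I − T) = det(−T) = (−1)^3·det(T).
det(T) = -48, so p(0) = 48.

48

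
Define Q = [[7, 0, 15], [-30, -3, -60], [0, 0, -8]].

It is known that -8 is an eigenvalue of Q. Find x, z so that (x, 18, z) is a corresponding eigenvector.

We need (Q + 8I)v = 0.
Q + 8I = [[15, 0, 15], [-30, 5, -60], [0, 0, 0]].
Row 1: (15)·x + (0)·18 + (15)·z = 0
Row 2: (-30)·x + (5)·18 + (-60)·z = 0
Row 3: (0)·x + (0)·18 + (0)·z = 0
Solving gives x = -3, z = 3.
Check: Q·(-3, 18, 3) = (24, -144, -24) = -8·(-3, 18, 3).

-3, 3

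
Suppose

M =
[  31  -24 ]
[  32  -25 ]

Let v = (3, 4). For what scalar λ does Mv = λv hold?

Compute Mv: M·(3, 4) = (-3, -4).
Since Mv = λv, compare component 1: -3 = λ·3, so λ = -1.

-1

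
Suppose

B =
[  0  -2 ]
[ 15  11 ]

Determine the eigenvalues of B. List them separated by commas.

5, 6

det(B - λI) = (0 - λ)(11 - λ) - (-2)·(15) = λ^2 - 11λ + 30.
This factors as (λ - 5)·(λ - 6) = 0.
Eigenvalues: 5, 6.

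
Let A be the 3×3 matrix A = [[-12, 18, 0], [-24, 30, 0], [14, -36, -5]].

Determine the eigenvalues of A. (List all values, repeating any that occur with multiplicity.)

Set up det(tI - A) = 0.
Expanding along the first row, p(t) = t^3 - 13t^2 - 18t + 360.
Rational-root test: t = 6 gives p(6) = 0.
Factor out (t - 6): p(t) = (t - 6)·(t^2 - 7t - 60).
The quadratic factors as (t + 5)·(t - 12).
Eigenvalues: -5, 6, 12.

-5, 6, 12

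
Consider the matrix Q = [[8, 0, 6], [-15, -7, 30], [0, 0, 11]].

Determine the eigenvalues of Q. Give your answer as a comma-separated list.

-7, 8, 11

The characteristic polynomial is p(λ) = det(λI - Q).
Expanding the 3×3 determinant: p(λ) = λ^3 - 12λ^2 - 45λ + 616.
Try λ = -7: p(-7) = 0, so -7 is a root.
Dividing by (λ + 7) leaves λ^2 - 19λ + 88.
The quadratic factors as (λ - 8)·(λ - 11).
Eigenvalues: -7, 8, 11.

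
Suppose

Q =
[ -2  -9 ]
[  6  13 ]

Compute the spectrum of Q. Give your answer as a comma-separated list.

4, 7

det(Q - tI) = (-2 - t)(13 - t) - (-9)·(6) = t^2 - 11t + 28.
This factors as (t - 4)·(t - 7) = 0.
Eigenvalues: 4, 7.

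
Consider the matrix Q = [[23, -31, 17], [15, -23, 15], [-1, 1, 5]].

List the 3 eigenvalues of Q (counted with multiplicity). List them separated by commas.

The characteristic polynomial is p(r) = det(rI - Q).
Expanding the 3×3 determinant: p(r) = r^3 - 5r^2 - 62r + 336.
Since p(-8) = 0, r = -8 is a root.
Dividing by (r + 8) leaves r^2 - 13r + 42.
The quadratic factors as (r - 6)·(r - 7).
Eigenvalues: -8, 6, 7.

-8, 6, 7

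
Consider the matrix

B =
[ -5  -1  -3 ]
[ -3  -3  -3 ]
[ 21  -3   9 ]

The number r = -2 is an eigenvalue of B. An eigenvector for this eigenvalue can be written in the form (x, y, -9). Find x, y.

We need (B + 2I)v = 0.
B + 2I = [[-3, -1, -3], [-3, -1, -3], [21, -3, 11]].
Row 1: (-3)·x + (-1)·y + (-3)·-9 = 0
Row 2: (-3)·x + (-1)·y + (-3)·-9 = 0
Row 3: (21)·x + (-3)·y + (11)·-9 = 0
Solving gives x = 6, y = 9.
Check: B·(6, 9, -9) = (-12, -18, 18) = -2·(6, 9, -9).

6, 9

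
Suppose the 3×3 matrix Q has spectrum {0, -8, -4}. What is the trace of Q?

-12

trace(Q) is the sum of the eigenvalues: (0) + (-8) + (-4) = -12.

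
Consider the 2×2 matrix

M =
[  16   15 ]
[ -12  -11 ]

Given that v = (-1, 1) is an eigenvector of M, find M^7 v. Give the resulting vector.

First find the eigenvalue: Mv = (-1, 1) = 1·(-1, 1), so λ = 1.
Then M^7 v = λ^7·v = 1^7·(-1, 1) = 1·(-1, 1) = (-1, 1).

(-1, 1)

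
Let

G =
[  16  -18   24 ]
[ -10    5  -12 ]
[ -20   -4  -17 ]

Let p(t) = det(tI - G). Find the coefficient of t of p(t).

p(t) = t^3 - 4t^2 - 25t + 28.
The coefficient of t is -25.

-25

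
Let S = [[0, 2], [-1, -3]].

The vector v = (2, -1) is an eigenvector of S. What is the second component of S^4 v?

First find the eigenvalue: Sv = (-2, 1) = -1·(2, -1), so λ = -1.
Then S^4 v = λ^4·v = (-1)^4·(2, -1) = 1·(2, -1) = (2, -1).

-1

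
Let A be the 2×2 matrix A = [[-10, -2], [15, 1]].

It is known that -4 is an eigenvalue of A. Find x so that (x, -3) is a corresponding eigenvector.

We need (A + 4I)v = 0.
A + 4I = [[-6, -2], [15, 5]].
Row 1: (-6)·x + (-2)·-3 = 0
Row 2: (15)·x + (5)·-3 = 0
Solving gives x = 1.
Check: A·(1, -3) = (-4, 12) = -4·(1, -3).

1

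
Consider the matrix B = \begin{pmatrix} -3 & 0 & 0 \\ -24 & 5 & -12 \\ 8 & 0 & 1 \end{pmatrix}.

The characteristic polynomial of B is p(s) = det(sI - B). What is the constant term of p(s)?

15

p(s) = s^3 - 3s^2 - 13s + 15.
The constant term is 15.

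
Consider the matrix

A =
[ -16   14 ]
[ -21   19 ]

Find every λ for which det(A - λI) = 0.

-2, 5

det(A - lambda·I) = (-16 - lambda)(19 - lambda) - (14)·(-21) = lambda^2 - 3·lambda - 10.
This factors as (lambda + 2)·(lambda - 5) = 0.
Eigenvalues: -2, 5.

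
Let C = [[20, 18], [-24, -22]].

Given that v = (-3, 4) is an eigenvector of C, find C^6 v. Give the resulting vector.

First find the eigenvalue: Cv = (12, -16) = -4·(-3, 4), so λ = -4.
Then C^6 v = λ^6·v = (-4)^6·(-3, 4) = 4096·(-3, 4) = (-12288, 16384).

(-12288, 16384)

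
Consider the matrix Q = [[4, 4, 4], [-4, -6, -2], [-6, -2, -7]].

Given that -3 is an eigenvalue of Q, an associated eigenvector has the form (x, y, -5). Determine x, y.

4, -2

We need (Q + 3I)v = 0.
Q + 3I = [[7, 4, 4], [-4, -3, -2], [-6, -2, -4]].
Row 1: (7)·x + (4)·y + (4)·-5 = 0
Row 2: (-4)·x + (-3)·y + (-2)·-5 = 0
Row 3: (-6)·x + (-2)·y + (-4)·-5 = 0
Solving gives x = 4, y = -2.
Check: Q·(4, -2, -5) = (-12, 6, 15) = -3·(4, -2, -5).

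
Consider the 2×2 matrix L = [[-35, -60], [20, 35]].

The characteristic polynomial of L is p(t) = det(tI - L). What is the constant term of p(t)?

-25

p(t) = t^2 - 25.
The constant term is -25.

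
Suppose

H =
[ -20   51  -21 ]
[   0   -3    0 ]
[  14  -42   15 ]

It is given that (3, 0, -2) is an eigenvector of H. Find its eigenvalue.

Compute Hv: H·(3, 0, -2) = (-18, 0, 12).
Since Hv = λv, compare component 1: -18 = λ·3, so λ = -6.

-6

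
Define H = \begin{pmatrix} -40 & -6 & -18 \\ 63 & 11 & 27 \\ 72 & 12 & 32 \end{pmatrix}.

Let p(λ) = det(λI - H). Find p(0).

p(0) = det(0·I − H) = det(−H) = (−1)^3·det(H).
det(H) = -40, so p(0) = 40.

40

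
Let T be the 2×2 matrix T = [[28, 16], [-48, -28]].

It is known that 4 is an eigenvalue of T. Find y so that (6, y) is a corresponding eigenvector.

-9

We need (T - 4I)v = 0.
T - 4I = [[24, 16], [-48, -32]].
Row 1: (24)·6 + (16)·y = 0
Row 2: (-48)·6 + (-32)·y = 0
Solving gives y = -9.
Check: T·(6, -9) = (24, -36) = 4·(6, -9).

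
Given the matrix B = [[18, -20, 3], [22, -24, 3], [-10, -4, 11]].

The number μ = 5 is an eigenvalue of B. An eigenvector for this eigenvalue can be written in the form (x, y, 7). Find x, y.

We need (B - 5I)v = 0.
B - 5I = [[13, -20, 3], [22, -29, 3], [-10, -4, 6]].
Row 1: (13)·x + (-20)·y + (3)·7 = 0
Row 2: (22)·x + (-29)·y + (3)·7 = 0
Row 3: (-10)·x + (-4)·y + (6)·7 = 0
Solving gives x = 3, y = 3.
Check: B·(3, 3, 7) = (15, 15, 35) = 5·(3, 3, 7).

3, 3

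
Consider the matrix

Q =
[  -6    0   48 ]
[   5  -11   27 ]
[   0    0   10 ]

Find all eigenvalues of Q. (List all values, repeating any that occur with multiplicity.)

Set up det(λI - Q) = 0.
Cofactor expansion gives p(λ) = λ^3 + 7λ^2 - 104λ - 660.
Try λ = 10: p(10) = 0, so 10 is a root.
Dividing by (λ - 10) leaves λ^2 + 17λ + 66.
The quadratic factors as (λ + 11)·(λ + 6).
Eigenvalues: -11, -6, 10.

-11, -6, 10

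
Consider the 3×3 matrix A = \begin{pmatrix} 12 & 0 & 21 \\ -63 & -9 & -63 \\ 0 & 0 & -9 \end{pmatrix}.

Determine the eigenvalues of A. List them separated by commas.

Compute the characteristic polynomial p(μ) = det(μI - A).
Cofactor expansion gives p(μ) = μ^3 + 6μ^2 - 135μ - 972.
Rational-root test: μ = -9 gives p(-9) = 0.
Dividing by (μ + 9) leaves μ^2 - 3μ - 108.
The quadratic factors as (μ + 9)·(μ - 12).
Eigenvalues: -9, -9, 12.

-9, -9, 12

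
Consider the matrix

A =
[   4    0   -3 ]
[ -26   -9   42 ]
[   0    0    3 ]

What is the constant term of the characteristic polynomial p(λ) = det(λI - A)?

108

p(0) = det(0·I − A) = det(−A) = (−1)^3·det(A).
det(A) = -108, so p(0) = 108.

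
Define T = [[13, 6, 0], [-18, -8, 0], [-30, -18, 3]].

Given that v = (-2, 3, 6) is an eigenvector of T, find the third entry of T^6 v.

First find the eigenvalue: Tv = (-8, 12, 24) = 4·(-2, 3, 6), so λ = 4.
Then T^6 v = λ^6·v = 4^6·(-2, 3, 6) = 4096·(-2, 3, 6) = (-8192, 12288, 24576).

24576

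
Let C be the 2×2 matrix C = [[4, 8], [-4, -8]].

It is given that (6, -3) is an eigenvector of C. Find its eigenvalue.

Compute Cv: C·(6, -3) = (0, 0).
Since Cv = λv, compare component 1: 0 = λ·6, so λ = 0.

0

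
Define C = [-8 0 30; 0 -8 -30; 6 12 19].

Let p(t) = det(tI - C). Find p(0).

p(0) = det(0·I − C) = det(−C) = (−1)^3·det(C).
det(C) = -224, so p(0) = 224.

224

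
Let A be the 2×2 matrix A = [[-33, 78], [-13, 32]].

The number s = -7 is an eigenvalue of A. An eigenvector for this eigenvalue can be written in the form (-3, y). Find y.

We need (A + 7I)v = 0.
A + 7I = [[-26, 78], [-13, 39]].
Row 1: (-26)·-3 + (78)·y = 0
Row 2: (-13)·-3 + (39)·y = 0
Solving gives y = -1.
Check: A·(-3, -1) = (21, 7) = -7·(-3, -1).

-1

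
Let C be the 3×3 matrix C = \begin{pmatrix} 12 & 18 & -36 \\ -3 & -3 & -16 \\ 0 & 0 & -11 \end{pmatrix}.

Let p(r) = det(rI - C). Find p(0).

198

p(0) = det(0·I − C) = det(−C) = (−1)^3·det(C).
det(C) = -198, so p(0) = 198.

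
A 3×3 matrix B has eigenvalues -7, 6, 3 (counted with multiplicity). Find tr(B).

2

trace(B) is the sum of the eigenvalues: (-7) + (6) + (3) = 2.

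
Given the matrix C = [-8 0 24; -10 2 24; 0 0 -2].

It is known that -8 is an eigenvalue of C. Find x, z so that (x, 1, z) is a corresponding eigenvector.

1, 0

We need (C + 8I)v = 0.
C + 8I = [[0, 0, 24], [-10, 10, 24], [0, 0, 6]].
Row 1: (0)·x + (0)·1 + (24)·z = 0
Row 2: (-10)·x + (10)·1 + (24)·z = 0
Row 3: (0)·x + (0)·1 + (6)·z = 0
Solving gives x = 1, z = 0.
Check: C·(1, 1, 0) = (-8, -8, 0) = -8·(1, 1, 0).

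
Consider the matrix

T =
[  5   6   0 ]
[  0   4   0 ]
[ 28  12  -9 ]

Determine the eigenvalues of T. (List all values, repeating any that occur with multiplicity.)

Compute the characteristic polynomial p(t) = det(tI - T).
Expanding along the first row, p(t) = t^3 - 61t + 180.
Try t = 5: p(5) = 0, so 5 is a root.
Factor out (t - 5): p(t) = (t - 5)·(t^2 + 5t - 36).
The quadratic factors as (t + 9)·(t - 4).
Eigenvalues: -9, 4, 5.

-9, 4, 5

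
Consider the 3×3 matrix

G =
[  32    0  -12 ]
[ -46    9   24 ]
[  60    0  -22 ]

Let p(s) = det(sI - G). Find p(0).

-144

p(0) = det(0·I − G) = det(−G) = (−1)^3·det(G).
det(G) = 144, so p(0) = -144.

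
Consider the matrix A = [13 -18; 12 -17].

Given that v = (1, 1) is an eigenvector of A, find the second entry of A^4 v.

First find the eigenvalue: Av = (-5, -5) = -5·(1, 1), so λ = -5.
Then A^4 v = λ^4·v = (-5)^4·(1, 1) = 625·(1, 1) = (625, 625).

625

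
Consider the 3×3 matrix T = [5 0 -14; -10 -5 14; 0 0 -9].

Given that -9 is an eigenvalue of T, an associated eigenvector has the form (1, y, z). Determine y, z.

-1, 1

We need (T + 9I)v = 0.
T + 9I = [[14, 0, -14], [-10, 4, 14], [0, 0, 0]].
Row 1: (14)·1 + (0)·y + (-14)·z = 0
Row 2: (-10)·1 + (4)·y + (14)·z = 0
Row 3: (0)·1 + (0)·y + (0)·z = 0
Solving gives y = -1, z = 1.
Check: T·(1, -1, 1) = (-9, 9, -9) = -9·(1, -1, 1).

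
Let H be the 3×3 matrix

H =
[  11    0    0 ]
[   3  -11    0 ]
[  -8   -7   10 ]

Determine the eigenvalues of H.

-11, 10, 11

H is lower triangular, so its eigenvalues are the diagonal entries.
Diagonal: 11, -11, 10.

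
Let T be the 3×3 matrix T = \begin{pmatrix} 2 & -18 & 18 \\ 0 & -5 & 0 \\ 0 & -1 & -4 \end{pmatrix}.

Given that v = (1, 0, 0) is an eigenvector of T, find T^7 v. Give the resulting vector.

First find the eigenvalue: Tv = (2, 0, 0) = 2·(1, 0, 0), so λ = 2.
Then T^7 v = λ^7·v = 2^7·(1, 0, 0) = 128·(1, 0, 0) = (128, 0, 0).

(128, 0, 0)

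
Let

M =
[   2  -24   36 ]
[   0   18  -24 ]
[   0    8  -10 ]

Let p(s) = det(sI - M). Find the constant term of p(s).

-24

p(s) = s^3 - 10s^2 + 28s - 24.
The constant term is -24.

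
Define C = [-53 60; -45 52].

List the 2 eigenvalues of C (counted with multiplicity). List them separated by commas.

-8, 7

det(C - μI) = (-53 - μ)(52 - μ) - (60)·(-45) = μ^2 + μ - 56.
This factors as (μ + 8)·(μ - 7) = 0.
Eigenvalues: -8, 7.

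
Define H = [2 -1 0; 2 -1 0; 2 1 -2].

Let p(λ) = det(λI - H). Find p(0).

0

p(0) = det(0·I − H) = det(−H) = (−1)^3·det(H).
det(H) = 0, so p(0) = 0.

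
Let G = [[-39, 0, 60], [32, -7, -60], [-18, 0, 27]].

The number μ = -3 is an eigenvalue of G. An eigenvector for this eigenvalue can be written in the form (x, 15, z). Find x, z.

-15, -9

We need (G + 3I)v = 0.
G + 3I = [[-36, 0, 60], [32, -4, -60], [-18, 0, 30]].
Row 1: (-36)·x + (0)·15 + (60)·z = 0
Row 2: (32)·x + (-4)·15 + (-60)·z = 0
Row 3: (-18)·x + (0)·15 + (30)·z = 0
Solving gives x = -15, z = -9.
Check: G·(-15, 15, -9) = (45, -45, 27) = -3·(-15, 15, -9).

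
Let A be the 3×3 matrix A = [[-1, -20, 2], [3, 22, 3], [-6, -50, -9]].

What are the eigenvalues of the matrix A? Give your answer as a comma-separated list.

Set up det(λI - A) = 0.
Expanding along the first row, p(λ) = λ^3 - 12λ^2 + 11λ + 168.
Rational-root test: λ = -3 gives p(-3) = 0.
Factor out (λ + 3): p(λ) = (λ + 3)·(λ^2 - 15λ + 56).
The quadratic factors as (λ - 7)·(λ - 8).
Eigenvalues: -3, 7, 8.

-3, 7, 8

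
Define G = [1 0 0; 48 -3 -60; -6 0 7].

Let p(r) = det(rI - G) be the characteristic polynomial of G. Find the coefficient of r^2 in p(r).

The coefficient of r^2 of det(rI - G) is −trace(G).
trace(G) = (1) + (-3) + (7) = 5, so the coefficient is -5.

-5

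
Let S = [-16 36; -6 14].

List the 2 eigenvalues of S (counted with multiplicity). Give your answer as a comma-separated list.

det(S - rI) = (-16 - r)(14 - r) - (36)·(-6) = r^2 + 2r - 8.
This factors as (r + 4)·(r - 2) = 0.
Eigenvalues: -4, 2.

-4, 2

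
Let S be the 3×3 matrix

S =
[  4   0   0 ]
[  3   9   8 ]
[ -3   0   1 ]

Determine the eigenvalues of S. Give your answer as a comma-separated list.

Set up det(sI - S) = 0.
Expanding along the first row, p(s) = s^3 - 14s^2 + 49s - 36.
Try s = 9: p(9) = 0, so 9 is a root.
Factor out (s - 9): p(s) = (s - 9)·(s^2 - 5s + 4).
The quadratic factors as (s - 1)·(s - 4).
Eigenvalues: 1, 4, 9.

1, 4, 9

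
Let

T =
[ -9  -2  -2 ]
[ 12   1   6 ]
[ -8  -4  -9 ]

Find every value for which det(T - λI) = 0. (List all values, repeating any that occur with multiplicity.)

Set up det(μI - T) = 0.
Expanding along the first row, p(μ) = μ^3 + 17μ^2 + 95μ + 175.
Since p(-7) = 0, μ = -7 is a root.
Dividing by (μ + 7) leaves μ^2 + 10μ + 25.
The quadratic factor is (μ + 5)^2.
Eigenvalues: -7, -5, -5.

-7, -5, -5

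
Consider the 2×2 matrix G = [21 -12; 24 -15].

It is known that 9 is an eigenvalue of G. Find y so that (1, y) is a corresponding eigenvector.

We need (G - 9I)v = 0.
G - 9I = [[12, -12], [24, -24]].
Row 1: (12)·1 + (-12)·y = 0
Row 2: (24)·1 + (-24)·y = 0
Solving gives y = 1.
Check: G·(1, 1) = (9, 9) = 9·(1, 1).

1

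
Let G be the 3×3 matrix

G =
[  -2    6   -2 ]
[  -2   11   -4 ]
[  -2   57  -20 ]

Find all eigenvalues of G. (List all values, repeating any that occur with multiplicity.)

-6, -4, -1

The characteristic polynomial is p(t) = det(tI - G).
Expanding along the first row, p(t) = t^3 + 11t^2 + 34t + 24.
Since p(-1) = 0, t = -1 is a root.
Dividing by (t + 1) leaves t^2 + 10t + 24.
The quadratic factors as (t + 6)·(t + 4).
Eigenvalues: -6, -4, -1.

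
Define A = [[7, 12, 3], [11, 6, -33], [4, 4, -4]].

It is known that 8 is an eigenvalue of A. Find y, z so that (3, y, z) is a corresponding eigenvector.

0, 1

We need (A - 8I)v = 0.
A - 8I = [[-1, 12, 3], [11, -2, -33], [4, 4, -12]].
Row 1: (-1)·3 + (12)·y + (3)·z = 0
Row 2: (11)·3 + (-2)·y + (-33)·z = 0
Row 3: (4)·3 + (4)·y + (-12)·z = 0
Solving gives y = 0, z = 1.
Check: A·(3, 0, 1) = (24, 0, 8) = 8·(3, 0, 1).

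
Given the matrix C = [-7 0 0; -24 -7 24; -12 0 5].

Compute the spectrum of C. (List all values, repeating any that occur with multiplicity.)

The characteristic polynomial is p(μ) = det(μI - C).
Expanding along the first row, p(μ) = μ^3 + 9μ^2 - 21μ - 245.
Try μ = 5: p(5) = 0, so 5 is a root.
Dividing by (μ - 5) leaves μ^2 + 14μ + 49.
The quadratic factor is (μ + 7)^2.
Eigenvalues: -7, -7, 5.

-7, -7, 5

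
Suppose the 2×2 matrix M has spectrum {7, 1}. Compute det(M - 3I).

-8

If M has eigenvalues 7, 1, then M - 3I has eigenvalues 4, -2.
det(M - 3I) = (4) · (-2) = -8.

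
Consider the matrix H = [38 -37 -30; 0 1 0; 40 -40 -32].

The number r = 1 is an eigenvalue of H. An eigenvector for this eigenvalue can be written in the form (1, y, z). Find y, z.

1, 0

We need (H - 1I)v = 0.
H - 1I = [[37, -37, -30], [0, 0, 0], [40, -40, -33]].
Row 1: (37)·1 + (-37)·y + (-30)·z = 0
Row 2: (0)·1 + (0)·y + (0)·z = 0
Row 3: (40)·1 + (-40)·y + (-33)·z = 0
Solving gives y = 1, z = 0.
Check: H·(1, 1, 0) = (1, 1, 0) = 1·(1, 1, 0).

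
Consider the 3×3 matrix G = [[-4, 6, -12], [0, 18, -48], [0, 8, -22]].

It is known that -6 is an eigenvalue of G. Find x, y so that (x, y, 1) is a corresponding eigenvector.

0, 2

We need (G + 6I)v = 0.
G + 6I = [[2, 6, -12], [0, 24, -48], [0, 8, -16]].
Row 1: (2)·x + (6)·y + (-12)·1 = 0
Row 2: (0)·x + (24)·y + (-48)·1 = 0
Row 3: (0)·x + (8)·y + (-16)·1 = 0
Solving gives x = 0, y = 2.
Check: G·(0, 2, 1) = (0, -12, -6) = -6·(0, 2, 1).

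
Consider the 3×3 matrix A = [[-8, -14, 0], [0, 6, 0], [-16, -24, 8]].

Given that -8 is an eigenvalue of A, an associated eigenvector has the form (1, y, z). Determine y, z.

We need (A + 8I)v = 0.
A + 8I = [[0, -14, 0], [0, 14, 0], [-16, -24, 16]].
Row 1: (0)·1 + (-14)·y + (0)·z = 0
Row 2: (0)·1 + (14)·y + (0)·z = 0
Row 3: (-16)·1 + (-24)·y + (16)·z = 0
Solving gives y = 0, z = 1.
Check: A·(1, 0, 1) = (-8, 0, -8) = -8·(1, 0, 1).

0, 1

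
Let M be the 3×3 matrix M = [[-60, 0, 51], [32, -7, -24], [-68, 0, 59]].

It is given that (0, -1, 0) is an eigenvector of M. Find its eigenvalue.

Compute Mv: M·(0, -1, 0) = (0, 7, 0).
Since Mv = λv, compare component 2: 7 = λ·-1, so λ = -7.

-7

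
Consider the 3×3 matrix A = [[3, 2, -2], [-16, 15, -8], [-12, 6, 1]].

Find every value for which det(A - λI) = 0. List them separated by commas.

5, 7, 7

Compute the characteristic polynomial p(λ) = det(λI - A).
Cofactor expansion gives p(λ) = λ^3 - 19λ^2 + 119λ - 245.
Since p(7) = 0, λ = 7 is a root.
Dividing by (λ - 7) leaves λ^2 - 12λ + 35.
The quadratic factors as (λ - 5)·(λ - 7).
Eigenvalues: 5, 7, 7.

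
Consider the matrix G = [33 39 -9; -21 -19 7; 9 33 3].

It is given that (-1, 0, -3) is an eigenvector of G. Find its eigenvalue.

6

Compute Gv: G·(-1, 0, -3) = (-6, 0, -18).
Since Gv = λv, compare component 1: -6 = λ·-1, so λ = 6.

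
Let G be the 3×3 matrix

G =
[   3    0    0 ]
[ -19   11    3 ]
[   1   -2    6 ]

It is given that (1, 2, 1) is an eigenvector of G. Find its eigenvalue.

Compute Gv: G·(1, 2, 1) = (3, 6, 3).
Since Gv = λv, compare component 1: 3 = λ·1, so λ = 3.

3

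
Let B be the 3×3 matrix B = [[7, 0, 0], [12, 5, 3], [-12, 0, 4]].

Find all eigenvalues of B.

The characteristic polynomial is p(λ) = det(λI - B).
Expanding the 3×3 determinant: p(λ) = λ^3 - 16λ^2 + 83λ - 140.
Try λ = 4: p(4) = 0, so 4 is a root.
Factor out (λ - 4): p(λ) = (λ - 4)·(λ^2 - 12λ + 35).
The quadratic factors as (λ - 5)·(λ - 7).
Eigenvalues: 4, 5, 7.

4, 5, 7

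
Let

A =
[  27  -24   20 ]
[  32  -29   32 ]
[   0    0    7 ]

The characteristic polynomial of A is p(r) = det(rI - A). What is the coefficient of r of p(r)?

-29

p(r) = r^3 - 5r^2 - 29r + 105.
The coefficient of r is -29.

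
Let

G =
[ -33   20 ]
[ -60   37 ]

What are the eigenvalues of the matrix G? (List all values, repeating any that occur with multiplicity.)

det(G - lambda·I) = (-33 - lambda)(37 - lambda) - (20)·(-60) = lambda^2 - 4·lambda - 21.
This factors as (lambda + 3)·(lambda - 7) = 0.
Eigenvalues: -3, 7.

-3, 7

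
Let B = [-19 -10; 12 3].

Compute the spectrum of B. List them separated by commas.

det(B - sI) = (-19 - s)(3 - s) - (-10)·(12) = s^2 + 16s + 63.
This factors as (s + 9)·(s + 7) = 0.
Eigenvalues: -9, -7.

-9, -7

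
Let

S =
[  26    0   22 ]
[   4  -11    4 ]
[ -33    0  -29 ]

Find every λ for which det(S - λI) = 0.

-11, -7, 4

The characteristic polynomial is p(λ) = det(λI - S).
Cofactor expansion gives p(λ) = λ^3 + 14λ^2 + 5λ - 308.
Try λ = 4: p(4) = 0, so 4 is a root.
Dividing by (λ - 4) leaves λ^2 + 18λ + 77.
The quadratic factors as (λ + 11)·(λ + 7).
Eigenvalues: -11, -7, 4.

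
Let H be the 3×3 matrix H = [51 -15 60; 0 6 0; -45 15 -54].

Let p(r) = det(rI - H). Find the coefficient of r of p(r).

p(r) = r^3 - 3r^2 - 72r + 324.
The coefficient of r is -72.

-72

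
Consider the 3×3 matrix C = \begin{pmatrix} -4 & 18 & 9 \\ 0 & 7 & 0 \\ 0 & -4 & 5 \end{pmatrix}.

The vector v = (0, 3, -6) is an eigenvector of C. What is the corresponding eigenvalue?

Compute Cv: C·(0, 3, -6) = (0, 21, -42).
Since Cv = λv, compare component 2: 21 = λ·3, so λ = 7.

7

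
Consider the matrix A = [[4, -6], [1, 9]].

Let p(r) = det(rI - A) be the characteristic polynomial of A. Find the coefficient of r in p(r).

-13

The coefficient of r of det(rI - A) is −trace(A).
trace(A) = (4) + (9) = 13, so the coefficient is -13.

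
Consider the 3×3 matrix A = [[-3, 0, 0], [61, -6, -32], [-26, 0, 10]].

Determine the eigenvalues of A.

-6, -3, 10

Set up det(lambda·I - A) = 0.
Expanding the 3×3 determinant: p(lambda) = lambda^3 - lambda^2 - 72·lambda - 180.
Try lambda = -6: p(-6) = 0, so -6 is a root.
Dividing by (lambda + 6) leaves lambda^2 - 7·lambda - 30.
The quadratic factors as (lambda + 3)·(lambda - 10).
Eigenvalues: -6, -3, 10.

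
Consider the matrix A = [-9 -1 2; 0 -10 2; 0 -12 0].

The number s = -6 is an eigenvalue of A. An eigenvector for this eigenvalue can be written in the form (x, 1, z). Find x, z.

We need (A + 6I)v = 0.
A + 6I = [[-3, -1, 2], [0, -4, 2], [0, -12, 6]].
Row 1: (-3)·x + (-1)·1 + (2)·z = 0
Row 2: (0)·x + (-4)·1 + (2)·z = 0
Row 3: (0)·x + (-12)·1 + (6)·z = 0
Solving gives x = 1, z = 2.
Check: A·(1, 1, 2) = (-6, -6, -12) = -6·(1, 1, 2).

1, 2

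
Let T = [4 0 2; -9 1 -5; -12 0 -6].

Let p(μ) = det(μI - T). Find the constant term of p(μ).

p(μ) = μ^3 + μ^2 - 2μ.
The constant term is 0.

0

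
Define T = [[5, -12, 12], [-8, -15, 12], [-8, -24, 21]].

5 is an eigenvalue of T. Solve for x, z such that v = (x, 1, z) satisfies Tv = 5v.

We need (T - 5I)v = 0.
T - 5I = [[0, -12, 12], [-8, -20, 12], [-8, -24, 16]].
Row 1: (0)·x + (-12)·1 + (12)·z = 0
Row 2: (-8)·x + (-20)·1 + (12)·z = 0
Row 3: (-8)·x + (-24)·1 + (16)·z = 0
Solving gives x = -1, z = 1.
Check: T·(-1, 1, 1) = (-5, 5, 5) = 5·(-1, 1, 1).

-1, 1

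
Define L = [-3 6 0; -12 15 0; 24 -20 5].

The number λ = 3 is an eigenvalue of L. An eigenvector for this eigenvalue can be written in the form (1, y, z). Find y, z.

1, -2

We need (L - 3I)v = 0.
L - 3I = [[-6, 6, 0], [-12, 12, 0], [24, -20, 2]].
Row 1: (-6)·1 + (6)·y + (0)·z = 0
Row 2: (-12)·1 + (12)·y + (0)·z = 0
Row 3: (24)·1 + (-20)·y + (2)·z = 0
Solving gives y = 1, z = -2.
Check: L·(1, 1, -2) = (3, 3, -6) = 3·(1, 1, -2).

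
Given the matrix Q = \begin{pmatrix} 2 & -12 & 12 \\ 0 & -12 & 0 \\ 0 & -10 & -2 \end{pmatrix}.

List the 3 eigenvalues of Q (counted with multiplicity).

Set up det(λI - Q) = 0.
Expanding along the first row, p(λ) = λ^3 + 12λ^2 - 4λ - 48.
Try λ = -2: p(-2) = 0, so -2 is a root.
Factor out (λ + 2): p(λ) = (λ + 2)·(λ^2 + 10λ - 24).
The quadratic factors as (λ + 12)·(λ - 2).
Eigenvalues: -12, -2, 2.

-12, -2, 2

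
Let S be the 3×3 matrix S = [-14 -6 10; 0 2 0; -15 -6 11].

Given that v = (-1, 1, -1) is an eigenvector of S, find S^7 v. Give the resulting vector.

First find the eigenvalue: Sv = (-2, 2, -2) = 2·(-1, 1, -1), so λ = 2.
Then S^7 v = λ^7·v = 2^7·(-1, 1, -1) = 128·(-1, 1, -1) = (-128, 128, -128).

(-128, 128, -128)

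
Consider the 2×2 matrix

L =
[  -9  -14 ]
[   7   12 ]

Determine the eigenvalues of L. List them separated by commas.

-2, 5

det(L - tI) = (-9 - t)(12 - t) - (-14)·(7) = t^2 - 3t - 10.
This factors as (t + 2)·(t - 5) = 0.
Eigenvalues: -2, 5.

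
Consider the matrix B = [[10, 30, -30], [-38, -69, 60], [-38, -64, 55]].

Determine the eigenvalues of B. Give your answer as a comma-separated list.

-9, -5, 10

The characteristic polynomial is p(λ) = det(λI - B).
Expanding along the first row, p(λ) = λ^3 + 4λ^2 - 95λ - 450.
Rational-root test: λ = -9 gives p(-9) = 0.
Factor out (λ + 9): p(λ) = (λ + 9)·(λ^2 - 5λ - 50).
The quadratic factors as (λ + 5)·(λ - 10).
Eigenvalues: -9, -5, 10.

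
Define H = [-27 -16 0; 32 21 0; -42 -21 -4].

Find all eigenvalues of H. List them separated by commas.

Compute the characteristic polynomial p(μ) = det(μI - H).
Cofactor expansion gives p(μ) = μ^3 + 10μ^2 - 31μ - 220.
Try μ = -4: p(-4) = 0, so -4 is a root.
Factor out (μ + 4): p(μ) = (μ + 4)·(μ^2 + 6μ - 55).
The quadratic factors as (μ + 11)·(μ - 5).
Eigenvalues: -11, -4, 5.

-11, -4, 5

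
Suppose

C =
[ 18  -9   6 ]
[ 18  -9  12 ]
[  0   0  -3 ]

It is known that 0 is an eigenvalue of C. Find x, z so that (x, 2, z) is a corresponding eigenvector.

We need (C)v = 0.
C = [[18, -9, 6], [18, -9, 12], [0, 0, -3]].
Row 1: (18)·x + (-9)·2 + (6)·z = 0
Row 2: (18)·x + (-9)·2 + (12)·z = 0
Row 3: (0)·x + (0)·2 + (-3)·z = 0
Solving gives x = 1, z = 0.
Check: C·(1, 2, 0) = (0, 0, 0) = 0·(1, 2, 0).

1, 0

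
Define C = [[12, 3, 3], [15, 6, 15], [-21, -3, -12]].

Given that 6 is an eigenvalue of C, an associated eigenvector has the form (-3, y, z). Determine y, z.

3, 3

We need (C - 6I)v = 0.
C - 6I = [[6, 3, 3], [15, 0, 15], [-21, -3, -18]].
Row 1: (6)·-3 + (3)·y + (3)·z = 0
Row 2: (15)·-3 + (0)·y + (15)·z = 0
Row 3: (-21)·-3 + (-3)·y + (-18)·z = 0
Solving gives y = 3, z = 3.
Check: C·(-3, 3, 3) = (-18, 18, 18) = 6·(-3, 3, 3).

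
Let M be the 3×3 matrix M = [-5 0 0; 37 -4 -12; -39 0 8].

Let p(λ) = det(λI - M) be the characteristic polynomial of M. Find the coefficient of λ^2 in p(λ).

The coefficient of λ^2 of det(λI - M) is −trace(M).
trace(M) = (-5) + (-4) + (8) = -1, so the coefficient is 1.

1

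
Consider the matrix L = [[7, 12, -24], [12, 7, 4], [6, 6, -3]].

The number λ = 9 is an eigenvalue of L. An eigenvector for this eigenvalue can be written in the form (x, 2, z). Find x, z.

0, 1

We need (L - 9I)v = 0.
L - 9I = [[-2, 12, -24], [12, -2, 4], [6, 6, -12]].
Row 1: (-2)·x + (12)·2 + (-24)·z = 0
Row 2: (12)·x + (-2)·2 + (4)·z = 0
Row 3: (6)·x + (6)·2 + (-12)·z = 0
Solving gives x = 0, z = 1.
Check: L·(0, 2, 1) = (0, 18, 9) = 9·(0, 2, 1).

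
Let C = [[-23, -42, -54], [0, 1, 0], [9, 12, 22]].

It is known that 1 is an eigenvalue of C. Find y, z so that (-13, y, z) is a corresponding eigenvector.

1, 5

We need (C - 1I)v = 0.
C - 1I = [[-24, -42, -54], [0, 0, 0], [9, 12, 21]].
Row 1: (-24)·-13 + (-42)·y + (-54)·z = 0
Row 2: (0)·-13 + (0)·y + (0)·z = 0
Row 3: (9)·-13 + (12)·y + (21)·z = 0
Solving gives y = 1, z = 5.
Check: C·(-13, 1, 5) = (-13, 1, 5) = 1·(-13, 1, 5).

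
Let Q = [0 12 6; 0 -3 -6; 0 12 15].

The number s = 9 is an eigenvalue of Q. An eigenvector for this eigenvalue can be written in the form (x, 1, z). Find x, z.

0, -2

We need (Q - 9I)v = 0.
Q - 9I = [[-9, 12, 6], [0, -12, -6], [0, 12, 6]].
Row 1: (-9)·x + (12)·1 + (6)·z = 0
Row 2: (0)·x + (-12)·1 + (-6)·z = 0
Row 3: (0)·x + (12)·1 + (6)·z = 0
Solving gives x = 0, z = -2.
Check: Q·(0, 1, -2) = (0, 9, -18) = 9·(0, 1, -2).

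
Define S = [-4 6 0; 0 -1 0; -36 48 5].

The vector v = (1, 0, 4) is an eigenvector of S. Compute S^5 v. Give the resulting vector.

First find the eigenvalue: Sv = (-4, 0, -16) = -4·(1, 0, 4), so λ = -4.
Then S^5 v = λ^5·v = (-4)^5·(1, 0, 4) = -1024·(1, 0, 4) = (-1024, 0, -4096).

(-1024, 0, -4096)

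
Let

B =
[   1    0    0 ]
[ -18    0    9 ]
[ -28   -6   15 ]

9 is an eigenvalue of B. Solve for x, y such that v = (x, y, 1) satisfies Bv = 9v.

0, 1

We need (B - 9I)v = 0.
B - 9I = [[-8, 0, 0], [-18, -9, 9], [-28, -6, 6]].
Row 1: (-8)·x + (0)·y + (0)·1 = 0
Row 2: (-18)·x + (-9)·y + (9)·1 = 0
Row 3: (-28)·x + (-6)·y + (6)·1 = 0
Solving gives x = 0, y = 1.
Check: B·(0, 1, 1) = (0, 9, 9) = 9·(0, 1, 1).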